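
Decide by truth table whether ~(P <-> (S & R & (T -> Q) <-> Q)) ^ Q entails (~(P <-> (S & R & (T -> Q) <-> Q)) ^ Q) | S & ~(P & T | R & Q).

P  Q  R  S  T  |  φ  ψ
0  0  0  0  0  |  1  1
0  0  0  0  1  |  1  1
0  0  0  1  0  |  1  1
0  0  0  1  1  |  1  1
0  0  1  0  0  |  1  1
0  0  1  0  1  |  1  1
0  0  1  1  0  |  0  1
0  0  1  1  1  |  1  1
0  1  0  0  0  |  1  1
0  1  0  0  1  |  1  1
0  1  0  1  0  |  1  1
0  1  0  1  1  |  1  1
0  1  1  0  0  |  1  1
0  1  1  0  1  |  1  1
0  1  1  1  0  |  0  0
0  1  1  1  1  |  0  0
1  0  0  0  0  |  0  0
1  0  0  0  1  |  0  0
1  0  0  1  0  |  0  1
1  0  0  1  1  |  0  0
1  0  1  0  0  |  0  0
1  0  1  0  1  |  0  0
1  0  1  1  0  |  1  1
1  0  1  1  1  |  0  0
1  1  0  0  0  |  0  0
1  1  0  0  1  |  0  0
1  1  0  1  0  |  0  1
1  1  0  1  1  |  0  0
1  1  1  0  0  |  0  0
1  1  1  0  1  |  0  0
1  1  1  1  0  |  1  1
1  1  1  1  1  |  1  1
In every row where φ is true, ψ is also true, so φ ⊨ ψ.

yes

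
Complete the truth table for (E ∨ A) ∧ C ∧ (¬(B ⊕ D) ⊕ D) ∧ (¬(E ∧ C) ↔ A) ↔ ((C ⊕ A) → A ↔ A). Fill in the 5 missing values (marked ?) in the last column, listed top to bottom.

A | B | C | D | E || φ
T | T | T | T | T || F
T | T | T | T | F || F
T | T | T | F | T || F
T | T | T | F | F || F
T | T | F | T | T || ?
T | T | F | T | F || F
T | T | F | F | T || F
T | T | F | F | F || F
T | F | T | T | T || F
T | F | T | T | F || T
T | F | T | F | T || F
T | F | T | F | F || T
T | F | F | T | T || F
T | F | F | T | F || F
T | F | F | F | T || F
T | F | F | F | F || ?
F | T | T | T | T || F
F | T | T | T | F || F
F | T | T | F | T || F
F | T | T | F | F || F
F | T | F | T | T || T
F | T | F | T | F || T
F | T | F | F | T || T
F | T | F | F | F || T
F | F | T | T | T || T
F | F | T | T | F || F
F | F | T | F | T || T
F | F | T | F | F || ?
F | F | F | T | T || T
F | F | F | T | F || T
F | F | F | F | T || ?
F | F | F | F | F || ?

F, F, F, T, T

Row A=T, B=T, C=F, D=T, E=T: ((E ∨ A) ∧ C ∧ (¬(B ⊕ D) ⊕ D) ∧ (¬(E ∧ C) ↔ A)) = F, ((C ⊕ A) → A ↔ A) = T, so the formula = F.
Row A=T, B=F, C=F, D=F, E=F: ((E ∨ A) ∧ C ∧ (¬(B ⊕ D) ⊕ D) ∧ (¬(E ∧ C) ↔ A)) = F, ((C ⊕ A) → A ↔ A) = T, so the formula = F.
Row A=F, B=F, C=T, D=F, E=F: ((E ∨ A) ∧ C ∧ (¬(B ⊕ D) ⊕ D) ∧ (¬(E ∧ C) ↔ A)) = F, ((C ⊕ A) → A ↔ A) = T, so the formula = F.
Row A=F, B=F, C=F, D=F, E=T: ((E ∨ A) ∧ C ∧ (¬(B ⊕ D) ⊕ D) ∧ (¬(E ∧ C) ↔ A)) = F, ((C ⊕ A) → A ↔ A) = F, so the formula = T.
Row A=F, B=F, C=F, D=F, E=F: ((E ∨ A) ∧ C ∧ (¬(B ⊕ D) ⊕ D) ∧ (¬(E ∧ C) ↔ A)) = F, ((C ⊕ A) → A ↔ A) = F, so the formula = T.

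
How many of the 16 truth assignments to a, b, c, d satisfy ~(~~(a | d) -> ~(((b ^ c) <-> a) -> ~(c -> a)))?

7

a  b  c  d     (a | d)  ~(a | d)  ~~(a | d)  (b ^ c)  ((b ^ c) <-> a)  (c -> a)  ~(c -> a)  φ
1  1  1  1        1        0          1         0            0            1          0      1
1  1  1  0        1        0          1         0            0            1          0      1
1  1  0  1        1        0          1         1            1            1          0      0
1  1  0  0        1        0          1         1            1            1          0      0
1  0  1  1        1        0          1         1            1            1          0      0
1  0  1  0        1        0          1         1            1            1          0      0
1  0  0  1        1        0          1         0            0            1          0      1
1  0  0  0        1        0          1         0            0            1          0      1
0  1  1  1        1        0          1         0            1            0          1      1
0  1  1  0        0        1          0         0            1            0          1      0
0  1  0  1        1        0          1         1            0            1          0      1
0  1  0  0        0        1          0         1            0            1          0      0
0  0  1  1        1        0          1         1            0            0          1      1
0  0  1  0        0        1          0         1            0            0          1      0
0  0  0  1        1        0          1         0            1            1          0      0
0  0  0  0        0        1          0         0            1            1          0      0
The formula is true on 7 of the 16 rows.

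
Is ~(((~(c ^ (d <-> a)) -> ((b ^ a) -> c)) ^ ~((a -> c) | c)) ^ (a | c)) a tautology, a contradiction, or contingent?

a | b | c | d || φ
T | T | T | T || T
T | T | T | F || T
T | T | F | T || F
T | T | F | F || F
T | F | T | T || T
T | F | T | F || T
T | F | F | T || F
T | F | F | F || T
F | T | T | T || T
F | T | T | F || T
F | T | F | T || T
F | T | F | F || F
F | F | T | T || T
F | F | T | F || T
F | F | F | T || F
F | F | F | F || F
10 of 16 rows are T, so the formula is contingent.

contingent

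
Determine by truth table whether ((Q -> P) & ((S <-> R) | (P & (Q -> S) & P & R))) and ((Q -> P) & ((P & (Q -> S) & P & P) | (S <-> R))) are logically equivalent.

not equivalent

P | Q | R | S | φ | ψ
- | - | - | - | - | -
F | F | F | F | T | T
F | F | F | T | F | F
F | F | T | F | F | F
F | F | T | T | T | T
F | T | F | F | F | F
F | T | F | T | F | F
F | T | T | F | F | F
F | T | T | T | F | F
T | F | F | F | T | T
T | F | F | T | F | T
T | F | T | F | T | T
T | F | T | T | T | T
T | T | F | F | T | T
T | T | F | T | F | T
T | T | T | F | F | F
T | T | T | T | T | T
The columns differ at P=T, Q=F, R=F, S=T (φ=F, ψ=T), so they are not equivalent.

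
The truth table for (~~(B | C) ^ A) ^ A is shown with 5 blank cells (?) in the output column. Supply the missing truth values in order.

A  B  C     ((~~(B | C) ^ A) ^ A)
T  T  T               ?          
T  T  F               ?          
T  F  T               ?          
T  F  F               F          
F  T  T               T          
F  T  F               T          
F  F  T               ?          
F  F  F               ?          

T, T, T, T, F

Row A=T, B=T, C=T: (~~(B | C) ^ A) = F, so ((~~(B | C) ^ A) ^ A) = T.
Row A=T, B=T, C=F: (~~(B | C) ^ A) = F, so ((~~(B | C) ^ A) ^ A) = T.
Row A=T, B=F, C=T: (~~(B | C) ^ A) = F, so ((~~(B | C) ^ A) ^ A) = T.
Row A=F, B=F, C=T: (~~(B | C) ^ A) = T, so ((~~(B | C) ^ A) ^ A) = T.
Row A=F, B=F, C=F: (~~(B | C) ^ A) = F, so ((~~(B | C) ^ A) ^ A) = F.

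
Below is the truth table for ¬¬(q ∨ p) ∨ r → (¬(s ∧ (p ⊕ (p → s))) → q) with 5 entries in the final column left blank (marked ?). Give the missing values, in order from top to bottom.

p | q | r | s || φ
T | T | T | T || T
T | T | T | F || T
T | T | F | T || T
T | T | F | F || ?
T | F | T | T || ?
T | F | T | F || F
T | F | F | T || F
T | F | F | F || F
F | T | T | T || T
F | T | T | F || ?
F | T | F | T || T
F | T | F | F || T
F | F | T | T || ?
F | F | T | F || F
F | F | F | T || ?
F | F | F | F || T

T, F, T, T, T

Row p=T, q=T, r=F, s=F: (¬¬(q ∨ p) ∨ r) = T, (¬(s ∧ (p ⊕ (p → s))) → q) = T, so the formula = T.
Row p=T, q=F, r=T, s=T: (¬¬(q ∨ p) ∨ r) = T, (¬(s ∧ (p ⊕ (p → s))) → q) = F, so the formula = F.
Row p=F, q=T, r=T, s=F: (¬¬(q ∨ p) ∨ r) = T, (¬(s ∧ (p ⊕ (p → s))) → q) = T, so the formula = T.
Row p=F, q=F, r=T, s=T: (¬¬(q ∨ p) ∨ r) = T, (¬(s ∧ (p ⊕ (p → s))) → q) = T, so the formula = T.
Row p=F, q=F, r=F, s=T: (¬¬(q ∨ p) ∨ r) = F, (¬(s ∧ (p ⊕ (p → s))) → q) = T, so the formula = T.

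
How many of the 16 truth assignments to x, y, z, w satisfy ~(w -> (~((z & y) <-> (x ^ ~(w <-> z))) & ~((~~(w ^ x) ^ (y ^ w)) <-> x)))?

x  y  z  w  |  (z & y)  (w <-> z)  ~(w <-> z)  (x ^ ~(w <-> z))  (w ^ x)  ~(w ^ x)  ~~(w ^ x)  (y ^ w)  (~~(w ^ x) ^ (y ^ w))  φ
0  0  0  0  |     0         1          0              0             0        1          0         0               0            0
0  0  0  1  |     0         0          1              1             1        0          1         1               0            1
0  0  1  0  |     0         0          1              1             0        1          0         0               0            0
0  0  1  1  |     0         1          0              0             1        0          1         1               0            1
0  1  0  0  |     0         1          0              0             0        1          0         1               1            0
0  1  0  1  |     0         0          1              1             1        0          1         0               1            0
0  1  1  0  |     1         0          1              1             0        1          0         1               1            0
0  1  1  1  |     1         1          0              0             1        0          1         0               1            0
1  0  0  0  |     0         1          0              1             1        0          1         0               1            0
1  0  0  1  |     0         0          1              0             0        1          0         1               1            1
1  0  1  0  |     0         0          1              0             1        0          1         0               1            0
1  0  1  1  |     0         1          0              1             0        1          0         1               1            1
1  1  0  0  |     0         1          0              1             1        0          1         1               0            0
1  1  0  1  |     0         0          1              0             0        1          0         0               0            1
1  1  1  0  |     1         0          1              0             1        0          1         1               0            0
1  1  1  1  |     1         1          0              1             0        1          0         0               0            1
The formula is true on 6 of the 16 rows.

6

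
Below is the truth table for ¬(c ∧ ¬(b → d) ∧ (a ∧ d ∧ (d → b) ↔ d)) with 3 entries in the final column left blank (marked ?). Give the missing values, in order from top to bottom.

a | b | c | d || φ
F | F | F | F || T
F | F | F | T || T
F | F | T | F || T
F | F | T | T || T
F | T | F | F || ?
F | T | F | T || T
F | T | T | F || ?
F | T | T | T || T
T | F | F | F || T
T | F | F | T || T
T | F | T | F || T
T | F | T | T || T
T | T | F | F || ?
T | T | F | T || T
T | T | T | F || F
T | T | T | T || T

Row a=F, b=T, c=F, d=F: (c ∧ ¬(b → d)) = F, (a ∧ d ∧ (d → b) ↔ d) = T, (c ∧ ¬(b → d) ∧ (a ∧ d ∧ (d → b) ↔ d)) = F, so the formula = T.
Row a=F, b=T, c=T, d=F: (c ∧ ¬(b → d)) = T, (a ∧ d ∧ (d → b) ↔ d) = T, (c ∧ ¬(b → d) ∧ (a ∧ d ∧ (d → b) ↔ d)) = T, so the formula = F.
Row a=T, b=T, c=F, d=F: (c ∧ ¬(b → d)) = F, (a ∧ d ∧ (d → b) ↔ d) = T, (c ∧ ¬(b → d) ∧ (a ∧ d ∧ (d → b) ↔ d)) = F, so the formula = T.

T, F, T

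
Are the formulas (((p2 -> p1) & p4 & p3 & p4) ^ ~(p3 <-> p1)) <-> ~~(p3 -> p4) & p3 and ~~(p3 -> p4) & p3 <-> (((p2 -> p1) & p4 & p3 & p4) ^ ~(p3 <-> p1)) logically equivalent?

equivalent

p1 | p2 | p3 | p4 | φ | ψ
-- | -- | -- | -- | - | -
0  | 0  | 0  | 0  | 1 | 1
0  | 0  | 0  | 1  | 1 | 1
0  | 0  | 1  | 0  | 0 | 0
0  | 0  | 1  | 1  | 0 | 0
0  | 1  | 0  | 0  | 1 | 1
0  | 1  | 0  | 1  | 1 | 1
0  | 1  | 1  | 0  | 0 | 0
0  | 1  | 1  | 1  | 1 | 1
1  | 0  | 0  | 0  | 0 | 0
1  | 0  | 0  | 1  | 0 | 0
1  | 0  | 1  | 0  | 1 | 1
1  | 0  | 1  | 1  | 1 | 1
1  | 1  | 0  | 0  | 0 | 0
1  | 1  | 0  | 1  | 0 | 0
1  | 1  | 1  | 0  | 1 | 1
1  | 1  | 1  | 1  | 1 | 1
The columns for φ and ψ agree on every row, so they are logically equivalent.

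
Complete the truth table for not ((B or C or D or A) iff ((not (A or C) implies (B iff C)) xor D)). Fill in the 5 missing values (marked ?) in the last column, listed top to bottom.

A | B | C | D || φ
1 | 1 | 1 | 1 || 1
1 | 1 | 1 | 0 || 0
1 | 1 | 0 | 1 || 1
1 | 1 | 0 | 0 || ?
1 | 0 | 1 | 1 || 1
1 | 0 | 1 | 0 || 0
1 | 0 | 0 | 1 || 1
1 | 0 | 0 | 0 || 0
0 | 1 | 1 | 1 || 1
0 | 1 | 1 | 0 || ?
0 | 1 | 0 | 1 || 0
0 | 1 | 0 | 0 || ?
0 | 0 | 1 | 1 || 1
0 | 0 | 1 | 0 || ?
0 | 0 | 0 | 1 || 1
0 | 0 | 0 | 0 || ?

0, 0, 1, 0, 1

Row A=1, B=1, C=0, D=0: (B or C or D or A) = 1, ((not (A or C) implies (B iff C)) xor D) = 1, ((B or C or D or A) iff ((not (A or C) implies (B iff C)) xor D)) = 1, so the formula = 0.
Row A=0, B=1, C=1, D=0: (B or C or D or A) = 1, ((not (A or C) implies (B iff C)) xor D) = 1, ((B or C or D or A) iff ((not (A or C) implies (B iff C)) xor D)) = 1, so the formula = 0.
Row A=0, B=1, C=0, D=0: (B or C or D or A) = 1, ((not (A or C) implies (B iff C)) xor D) = 0, ((B or C or D or A) iff ((not (A or C) implies (B iff C)) xor D)) = 0, so the formula = 1.
Row A=0, B=0, C=1, D=0: (B or C or D or A) = 1, ((not (A or C) implies (B iff C)) xor D) = 1, ((B or C or D or A) iff ((not (A or C) implies (B iff C)) xor D)) = 1, so the formula = 0.
Row A=0, B=0, C=0, D=0: (B or C or D or A) = 0, ((not (A or C) implies (B iff C)) xor D) = 1, ((B or C or D or A) iff ((not (A or C) implies (B iff C)) xor D)) = 0, so the formula = 1.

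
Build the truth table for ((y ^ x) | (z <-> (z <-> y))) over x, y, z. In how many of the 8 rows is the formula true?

  x      y      z       (y ^ x)  (z <-> y)  (z <-> (z <-> y))  ((y ^ x) | (z <-> (z <-> y)))
False  False  False      False      True          False                    False            
False  False   True      False     False          False                    False            
False   True  False       True     False           True                     True            
False   True   True       True      True           True                     True            
 True  False  False       True      True          False                     True            
 True  False   True       True     False          False                     True            
 True   True  False      False     False           True                     True            
 True   True   True      False      True           True                     True            
The formula is true on 6 of the 8 rows.

6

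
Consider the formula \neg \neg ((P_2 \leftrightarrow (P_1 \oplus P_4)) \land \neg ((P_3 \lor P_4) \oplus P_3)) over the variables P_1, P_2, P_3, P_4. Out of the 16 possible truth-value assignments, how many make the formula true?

6

P_1  P_2  P_3  P_4  |  (P_1 \oplus P_4)  (P_3 \lor P_4)  ((P_3 \lor P_4) \oplus P_3)  φ
 F    F    F    F   |         F                F                      F               T
 F    F    F    T   |         T                T                      T               F
 F    F    T    F   |         F                T                      F               T
 F    F    T    T   |         T                T                      F               F
 F    T    F    F   |         F                F                      F               F
 F    T    F    T   |         T                T                      T               F
 F    T    T    F   |         F                T                      F               F
 F    T    T    T   |         T                T                      F               T
 T    F    F    F   |         T                F                      F               F
 T    F    F    T   |         F                T                      T               F
 T    F    T    F   |         T                T                      F               F
 T    F    T    T   |         F                T                      F               T
 T    T    F    F   |         T                F                      F               T
 T    T    F    T   |         F                T                      T               F
 T    T    T    F   |         T                T                      F               T
 T    T    T    T   |         F                T                      F               F
The formula is true on 6 of the 16 rows.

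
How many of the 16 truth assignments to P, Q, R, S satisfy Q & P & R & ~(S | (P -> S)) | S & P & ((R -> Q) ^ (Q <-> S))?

2

  P      Q      R      S       (P -> S)  (S | (P -> S))  ~(S | (P -> S))  (S & P)  (R -> Q)  (Q <-> S)  ((R -> Q) ^ (Q <-> S))    φ  
 True   True   True   True       True         True            False         True     True       True            False           False
 True   True   True  False      False        False             True        False     True      False             True            True
 True   True  False   True       True         True            False         True     True       True            False           False
 True   True  False  False      False        False             True        False     True      False             True           False
 True  False   True   True       True         True            False         True    False      False            False           False
 True  False   True  False      False        False             True        False    False       True             True           False
 True  False  False   True       True         True            False         True     True      False             True            True
 True  False  False  False      False        False             True        False     True       True            False           False
False   True   True   True       True         True            False        False     True       True            False           False
False   True   True  False       True         True            False        False     True      False             True           False
False   True  False   True       True         True            False        False     True       True            False           False
False   True  False  False       True         True            False        False     True      False             True           False
False  False   True   True       True         True            False        False    False      False            False           False
False  False   True  False       True         True            False        False    False       True             True           False
False  False  False   True       True         True            False        False     True      False             True           False
False  False  False  False       True         True            False        False     True       True            False           False
The formula is true on 2 of the 16 rows.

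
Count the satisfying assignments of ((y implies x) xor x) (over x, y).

1

x | y || ((y implies x) xor x)
T | T ||           F          
T | F ||           F          
F | T ||           F          
F | F ||           T          
The formula is true on 1 of the 4 rows.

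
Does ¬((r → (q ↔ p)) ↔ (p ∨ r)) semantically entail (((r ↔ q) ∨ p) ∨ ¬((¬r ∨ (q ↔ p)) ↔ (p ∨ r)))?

yes

  p      q      r    |    φ      ψ  
 True   True   True  |  False   True
 True   True  False  |  False   True
 True  False   True  |   True   True
 True  False  False  |  False   True
False   True   True  |   True   True
False   True  False  |   True   True
False  False   True  |  False  False
False  False  False  |   True   True
In every row where φ is true, ψ is also true, so φ ⊨ ψ.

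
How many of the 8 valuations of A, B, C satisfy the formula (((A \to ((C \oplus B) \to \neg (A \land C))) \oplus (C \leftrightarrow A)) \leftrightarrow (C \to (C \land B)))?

3

A | B | C | (C \oplus B) | (A \land C) | \neg (A \land C) | (C \leftrightarrow A) | (C \land B) | (C \to (C \land B)) | φ
- | - | - | ------------ | ----------- | ---------------- | --------------------- | ----------- | ------------------- | -
F | F | F |      F       |      F      |        T         |           T           |      F      |          T          | F
F | F | T |      T       |      F      |        T         |           F           |      F      |          F          | F
F | T | F |      T       |      F      |        T         |           T           |      F      |          T          | F
F | T | T |      F       |      F      |        T         |           F           |      T      |          T          | T
T | F | F |      F       |      F      |        T         |           F           |      F      |          T          | T
T | F | T |      T       |      T      |        F         |           T           |      F      |          F          | F
T | T | F |      T       |      F      |        T         |           F           |      F      |          T          | T
T | T | T |      F       |      T      |        F         |           T           |      T      |          T          | F
The formula is true on 3 of the 8 rows.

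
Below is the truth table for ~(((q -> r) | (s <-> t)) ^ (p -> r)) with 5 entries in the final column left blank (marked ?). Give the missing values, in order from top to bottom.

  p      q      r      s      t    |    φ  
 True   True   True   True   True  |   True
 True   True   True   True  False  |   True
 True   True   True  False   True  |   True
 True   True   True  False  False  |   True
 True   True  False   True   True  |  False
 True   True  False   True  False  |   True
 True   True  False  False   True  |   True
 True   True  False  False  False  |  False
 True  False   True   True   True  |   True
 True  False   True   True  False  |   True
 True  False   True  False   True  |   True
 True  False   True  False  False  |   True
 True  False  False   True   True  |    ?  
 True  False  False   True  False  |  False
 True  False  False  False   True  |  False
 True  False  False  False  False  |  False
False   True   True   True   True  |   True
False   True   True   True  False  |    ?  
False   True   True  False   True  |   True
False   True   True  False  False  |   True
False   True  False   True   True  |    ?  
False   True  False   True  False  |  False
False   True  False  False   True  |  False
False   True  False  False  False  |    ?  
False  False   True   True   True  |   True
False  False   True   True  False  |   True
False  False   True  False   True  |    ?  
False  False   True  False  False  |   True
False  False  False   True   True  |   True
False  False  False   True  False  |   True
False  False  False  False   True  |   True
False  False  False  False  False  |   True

False, True, True, True, True

Row p=True, q=False, r=False, s=True, t=True: ((q -> r) | (s <-> t)) = True, (p -> r) = False, (((q -> r) | (s <-> t)) ^ (p -> r)) = True, so the formula = False.
Row p=False, q=True, r=True, s=True, t=False: ((q -> r) | (s <-> t)) = True, (p -> r) = True, (((q -> r) | (s <-> t)) ^ (p -> r)) = False, so the formula = True.
Row p=False, q=True, r=False, s=True, t=True: ((q -> r) | (s <-> t)) = True, (p -> r) = True, (((q -> r) | (s <-> t)) ^ (p -> r)) = False, so the formula = True.
Row p=False, q=True, r=False, s=False, t=False: ((q -> r) | (s <-> t)) = True, (p -> r) = True, (((q -> r) | (s <-> t)) ^ (p -> r)) = False, so the formula = True.
Row p=False, q=False, r=True, s=False, t=True: ((q -> r) | (s <-> t)) = True, (p -> r) = True, (((q -> r) | (s <-> t)) ^ (p -> r)) = False, so the formula = True.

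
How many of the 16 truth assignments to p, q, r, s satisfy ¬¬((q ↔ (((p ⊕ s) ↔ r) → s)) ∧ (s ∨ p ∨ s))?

6

  p      q      r      s    |  (p ⊕ s)  ((p ⊕ s) ↔ r)  (((p ⊕ s) ↔ r) → s)  (q ↔ (((p ⊕ s) ↔ r) → s))  (s ∨ p ∨ s)    φ  
False  False  False  False  |   False        True             False                    True               False     False
False  False  False   True  |    True       False              True                   False                True     False
False  False   True  False  |   False       False              True                   False               False     False
False  False   True   True  |    True        True              True                   False                True     False
False   True  False  False  |   False        True             False                   False               False     False
False   True  False   True  |    True       False              True                    True                True      True
False   True   True  False  |   False       False              True                    True               False     False
False   True   True   True  |    True        True              True                    True                True      True
 True  False  False  False  |    True       False              True                   False                True     False
 True  False  False   True  |   False        True              True                   False                True     False
 True  False   True  False  |    True        True             False                    True                True      True
 True  False   True   True  |   False       False              True                   False                True     False
 True   True  False  False  |    True       False              True                    True                True      True
 True   True  False   True  |   False        True              True                    True                True      True
 True   True   True  False  |    True        True             False                   False                True     False
 True   True   True   True  |   False       False              True                    True                True      True
The formula is true on 6 of the 16 rows.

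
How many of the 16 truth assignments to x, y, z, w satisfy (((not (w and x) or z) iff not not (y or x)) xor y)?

  x   |   y   |   z   |   w   ||   φ  
 True |  True |  True |  True || False
 True |  True |  True | False || False
 True |  True | False |  True ||  True
 True |  True | False | False || False
 True | False |  True |  True ||  True
 True | False |  True | False ||  True
 True | False | False |  True || False
 True | False | False | False ||  True
False |  True |  True |  True || False
False |  True |  True | False || False
False |  True | False |  True || False
False |  True | False | False || False
False | False |  True |  True || False
False | False |  True | False || False
False | False | False |  True || False
False | False | False | False || False
The formula is true on 4 of the 16 rows.

4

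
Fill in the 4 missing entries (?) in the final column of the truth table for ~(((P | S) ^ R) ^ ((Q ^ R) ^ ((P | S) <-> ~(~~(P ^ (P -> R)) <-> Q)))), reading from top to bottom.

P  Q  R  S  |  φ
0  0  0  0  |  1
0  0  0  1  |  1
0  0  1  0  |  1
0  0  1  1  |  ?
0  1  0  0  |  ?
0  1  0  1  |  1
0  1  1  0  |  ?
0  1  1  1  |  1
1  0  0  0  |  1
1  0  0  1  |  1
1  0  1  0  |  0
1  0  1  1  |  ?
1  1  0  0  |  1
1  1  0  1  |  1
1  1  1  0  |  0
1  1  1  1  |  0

1, 1, 1, 0

Row P=0, Q=0, R=1, S=1: ((P | S) ^ R) = 0, ((Q ^ R) ^ ((P | S) <-> ~(~~(P ^ (P -> R)) <-> Q))) = 0, (((P | S) ^ R) ^ ((Q ^ R) ^ ((P | S) <-> ~(~~(P ^ (P -> R)) <-> Q)))) = 0, so the formula = 1.
Row P=0, Q=1, R=0, S=0: ((P | S) ^ R) = 0, ((Q ^ R) ^ ((P | S) <-> ~(~~(P ^ (P -> R)) <-> Q))) = 0, (((P | S) ^ R) ^ ((Q ^ R) ^ ((P | S) <-> ~(~~(P ^ (P -> R)) <-> Q)))) = 0, so the formula = 1.
Row P=0, Q=1, R=1, S=0: ((P | S) ^ R) = 1, ((Q ^ R) ^ ((P | S) <-> ~(~~(P ^ (P -> R)) <-> Q))) = 1, (((P | S) ^ R) ^ ((Q ^ R) ^ ((P | S) <-> ~(~~(P ^ (P -> R)) <-> Q)))) = 0, so the formula = 1.
Row P=1, Q=0, R=1, S=1: ((P | S) ^ R) = 0, ((Q ^ R) ^ ((P | S) <-> ~(~~(P ^ (P -> R)) <-> Q))) = 1, (((P | S) ^ R) ^ ((Q ^ R) ^ ((P | S) <-> ~(~~(P ^ (P -> R)) <-> Q)))) = 1, so the formula = 0.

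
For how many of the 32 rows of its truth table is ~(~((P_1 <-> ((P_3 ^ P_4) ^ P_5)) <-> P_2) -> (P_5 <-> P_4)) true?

8

P_1 | P_2 | P_3 | P_4 | P_5 || φ
 F  |  F  |  F  |  F  |  F  || F
 F  |  F  |  F  |  F  |  T  || F
 F  |  F  |  F  |  T  |  F  || F
 F  |  F  |  F  |  T  |  T  || F
 F  |  F  |  T  |  F  |  F  || F
 F  |  F  |  T  |  F  |  T  || T
 F  |  F  |  T  |  T  |  F  || T
 F  |  F  |  T  |  T  |  T  || F
 F  |  T  |  F  |  F  |  F  || F
 F  |  T  |  F  |  F  |  T  || T
 F  |  T  |  F  |  T  |  F  || T
 F  |  T  |  F  |  T  |  T  || F
 F  |  T  |  T  |  F  |  F  || F
 F  |  T  |  T  |  F  |  T  || F
 F  |  T  |  T  |  T  |  F  || F
 F  |  T  |  T  |  T  |  T  || F
 T  |  F  |  F  |  F  |  F  || F
 T  |  F  |  F  |  F  |  T  || T
 T  |  F  |  F  |  T  |  F  || T
 T  |  F  |  F  |  T  |  T  || F
 T  |  F  |  T  |  F  |  F  || F
 T  |  F  |  T  |  F  |  T  || F
 T  |  F  |  T  |  T  |  F  || F
 T  |  F  |  T  |  T  |  T  || F
 T  |  T  |  F  |  F  |  F  || F
 T  |  T  |  F  |  F  |  T  || F
 T  |  T  |  F  |  T  |  F  || F
 T  |  T  |  F  |  T  |  T  || F
 T  |  T  |  T  |  F  |  F  || F
 T  |  T  |  T  |  F  |  T  || T
 T  |  T  |  T  |  T  |  F  || T
 T  |  T  |  T  |  T  |  T  || F
The formula is true on 8 of the 32 rows.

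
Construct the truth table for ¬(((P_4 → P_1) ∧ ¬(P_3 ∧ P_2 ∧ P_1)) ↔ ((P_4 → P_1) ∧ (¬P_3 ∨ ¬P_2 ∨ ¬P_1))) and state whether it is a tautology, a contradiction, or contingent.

P_1 | P_2 | P_3 | P_4 | (P_4 → P_1) | (P_3 ∧ P_2 ∧ P_1) | ¬(P_3 ∧ P_2 ∧ P_1) | ¬P_3 | ¬P_2 | ¬P_1 | (¬P_3 ∨ ¬P_2 ∨ ¬P_1) | φ
--- | --- | --- | --- | ----------- | ----------------- | ------------------ | ---- | ---- | ---- | -------------------- | -
 1  |  1  |  1  |  1  |      1      |         1         |         0          |  0   |  0   |  0   |          0           | 0
 1  |  1  |  1  |  0  |      1      |         1         |         0          |  0   |  0   |  0   |          0           | 0
 1  |  1  |  0  |  1  |      1      |         0         |         1          |  1   |  0   |  0   |          1           | 0
 1  |  1  |  0  |  0  |      1      |         0         |         1          |  1   |  0   |  0   |          1           | 0
 1  |  0  |  1  |  1  |      1      |         0         |         1          |  0   |  1   |  0   |          1           | 0
 1  |  0  |  1  |  0  |      1      |         0         |         1          |  0   |  1   |  0   |          1           | 0
 1  |  0  |  0  |  1  |      1      |         0         |         1          |  1   |  1   |  0   |          1           | 0
 1  |  0  |  0  |  0  |      1      |         0         |         1          |  1   |  1   |  0   |          1           | 0
 0  |  1  |  1  |  1  |      0      |         0         |         1          |  0   |  0   |  1   |          1           | 0
 0  |  1  |  1  |  0  |      1      |         0         |         1          |  0   |  0   |  1   |          1           | 0
 0  |  1  |  0  |  1  |      0      |         0         |         1          |  1   |  0   |  1   |          1           | 0
 0  |  1  |  0  |  0  |      1      |         0         |         1          |  1   |  0   |  1   |          1           | 0
 0  |  0  |  1  |  1  |      0      |         0         |         1          |  0   |  1   |  1   |          1           | 0
 0  |  0  |  1  |  0  |      1      |         0         |         1          |  0   |  1   |  1   |          1           | 0
 0  |  0  |  0  |  1  |      0      |         0         |         1          |  1   |  1   |  1   |          1           | 0
 0  |  0  |  0  |  0  |      1      |         0         |         1          |  1   |  1   |  1   |          1           | 0
Every row is 0, so the formula is a contradiction.

contradiction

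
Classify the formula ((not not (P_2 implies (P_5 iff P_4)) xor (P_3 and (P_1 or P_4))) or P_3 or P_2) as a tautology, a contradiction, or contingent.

P_1  P_2  P_3  P_4  P_5  |  φ
 T    T    T    T    T   |  T
 T    T    T    T    F   |  T
 T    T    T    F    T   |  T
 T    T    T    F    F   |  T
 T    T    F    T    T   |  T
 T    T    F    T    F   |  T
 T    T    F    F    T   |  T
 T    T    F    F    F   |  T
 T    F    T    T    T   |  T
 T    F    T    T    F   |  T
 T    F    T    F    T   |  T
 T    F    T    F    F   |  T
 T    F    F    T    T   |  T
 T    F    F    T    F   |  T
 T    F    F    F    T   |  T
 T    F    F    F    F   |  T
 F    T    T    T    T   |  T
 F    T    T    T    F   |  T
 F    T    T    F    T   |  T
 F    T    T    F    F   |  T
 F    T    F    T    T   |  T
 F    T    F    T    F   |  T
 F    T    F    F    T   |  T
 F    T    F    F    F   |  T
 F    F    T    T    T   |  T
 F    F    T    T    F   |  T
 F    F    T    F    T   |  T
 F    F    T    F    F   |  T
 F    F    F    T    T   |  T
 F    F    F    T    F   |  T
 F    F    F    F    T   |  T
 F    F    F    F    F   |  T
Every row is T, so the formula is a tautology.

tautology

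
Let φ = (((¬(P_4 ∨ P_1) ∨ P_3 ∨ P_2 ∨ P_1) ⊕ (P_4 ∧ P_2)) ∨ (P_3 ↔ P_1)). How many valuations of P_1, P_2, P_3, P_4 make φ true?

P_1  P_2  P_3  P_4  |  φ
 0    0    0    0   |  1
 0    0    0    1   |  1
 0    0    1    0   |  1
 0    0    1    1   |  1
 0    1    0    0   |  1
 0    1    0    1   |  1
 0    1    1    0   |  1
 0    1    1    1   |  0
 1    0    0    0   |  1
 1    0    0    1   |  1
 1    0    1    0   |  1
 1    0    1    1   |  1
 1    1    0    0   |  1
 1    1    0    1   |  0
 1    1    1    0   |  1
 1    1    1    1   |  1
The formula is true on 14 of the 16 rows.

14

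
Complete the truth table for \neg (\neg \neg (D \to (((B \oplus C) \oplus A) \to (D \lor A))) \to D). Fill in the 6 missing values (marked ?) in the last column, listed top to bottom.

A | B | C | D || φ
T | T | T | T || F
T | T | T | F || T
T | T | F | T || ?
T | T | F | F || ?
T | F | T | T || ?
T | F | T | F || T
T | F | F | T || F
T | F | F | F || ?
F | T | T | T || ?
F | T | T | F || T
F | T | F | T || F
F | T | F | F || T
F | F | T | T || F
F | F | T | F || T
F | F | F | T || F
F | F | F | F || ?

F, T, F, T, F, T

Row A=T, B=T, C=F, D=T: \neg \neg (D \to (((B \oplus C) \oplus A) \to (D \lor A))) = T, (\neg \neg (D \to (((B \oplus C) \oplus A) \to (D \lor A))) \to D) = T, so the formula = F.
Row A=T, B=T, C=F, D=F: \neg \neg (D \to (((B \oplus C) \oplus A) \to (D \lor A))) = T, (\neg \neg (D \to (((B \oplus C) \oplus A) \to (D \lor A))) \to D) = F, so the formula = T.
Row A=T, B=F, C=T, D=T: \neg \neg (D \to (((B \oplus C) \oplus A) \to (D \lor A))) = T, (\neg \neg (D \to (((B \oplus C) \oplus A) \to (D \lor A))) \to D) = T, so the formula = F.
Row A=T, B=F, C=F, D=F: \neg \neg (D \to (((B \oplus C) \oplus A) \to (D \lor A))) = T, (\neg \neg (D \to (((B \oplus C) \oplus A) \to (D \lor A))) \to D) = F, so the formula = T.
Row A=F, B=T, C=T, D=T: \neg \neg (D \to (((B \oplus C) \oplus A) \to (D \lor A))) = T, (\neg \neg (D \to (((B \oplus C) \oplus A) \to (D \lor A))) \to D) = T, so the formula = F.
Row A=F, B=F, C=F, D=F: \neg \neg (D \to (((B \oplus C) \oplus A) \to (D \lor A))) = T, (\neg \neg (D \to (((B \oplus C) \oplus A) \to (D \lor A))) \to D) = F, so the formula = T.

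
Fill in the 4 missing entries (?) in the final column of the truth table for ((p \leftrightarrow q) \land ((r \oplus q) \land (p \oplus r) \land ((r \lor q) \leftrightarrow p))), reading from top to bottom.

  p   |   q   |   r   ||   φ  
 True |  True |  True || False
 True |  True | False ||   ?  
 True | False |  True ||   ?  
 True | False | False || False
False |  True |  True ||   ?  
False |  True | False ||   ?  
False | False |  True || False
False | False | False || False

True, False, False, False

Row p=True, q=True, r=False: (p \leftrightarrow q) = True, ((r \oplus q) \land (p \oplus r) \land ((r \lor q) \leftrightarrow p)) = True, so the formula = True.
Row p=True, q=False, r=True: (p \leftrightarrow q) = False, ((r \oplus q) \land (p \oplus r) \land ((r \lor q) \leftrightarrow p)) = False, so the formula = False.
Row p=False, q=True, r=True: (p \leftrightarrow q) = False, ((r \oplus q) \land (p \oplus r) \land ((r \lor q) \leftrightarrow p)) = False, so the formula = False.
Row p=False, q=True, r=False: (p \leftrightarrow q) = False, ((r \oplus q) \land (p \oplus r) \land ((r \lor q) \leftrightarrow p)) = False, so the formula = False.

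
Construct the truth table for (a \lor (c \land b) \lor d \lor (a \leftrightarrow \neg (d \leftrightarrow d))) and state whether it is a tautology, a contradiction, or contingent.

a | b | c | d || φ
F | F | F | F || T
F | F | F | T || T
F | F | T | F || T
F | F | T | T || T
F | T | F | F || T
F | T | F | T || T
F | T | T | F || T
F | T | T | T || T
T | F | F | F || T
T | F | F | T || T
T | F | T | F || T
T | F | T | T || T
T | T | F | F || T
T | T | F | T || T
T | T | T | F || T
T | T | T | T || T
Every row is T, so the formula is a tautology.

tautology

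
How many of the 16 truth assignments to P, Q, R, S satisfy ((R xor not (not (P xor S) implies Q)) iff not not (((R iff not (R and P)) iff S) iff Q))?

6

  P      Q      R      S    |  (P xor S)  not (P xor S)  (not (P xor S) implies Q)  (R and P)  not (R and P)  (R iff not (R and P))    φ  
 True   True   True   True  |    False         True                 True               True        False              False          False
 True   True   True  False  |     True        False                 True               True        False              False           True
 True   True  False   True  |    False         True                 True              False         True              False           True
 True   True  False  False  |     True        False                 True              False         True              False          False
 True  False   True   True  |    False         True                False               True        False              False          False
 True  False   True  False  |     True        False                 True               True        False              False          False
 True  False  False   True  |    False         True                False              False         True              False           True
 True  False  False  False  |     True        False                 True              False         True              False           True
False   True   True   True  |     True        False                 True              False         True               True           True
False   True   True  False  |    False         True                 True              False         True               True          False
False   True  False   True  |     True        False                 True              False         True              False           True
False   True  False  False  |    False         True                 True              False         True              False          False
False  False   True   True  |     True        False                 True              False         True               True          False
False  False   True  False  |    False         True                False              False         True               True          False
False  False  False   True  |     True        False                 True              False         True              False          False
False  False  False  False  |    False         True                False              False         True              False          False
The formula is true on 6 of the 16 rows.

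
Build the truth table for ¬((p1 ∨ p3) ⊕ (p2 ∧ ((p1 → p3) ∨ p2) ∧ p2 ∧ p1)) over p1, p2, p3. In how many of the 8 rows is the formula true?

4

p1  p2  p3  |  φ
F   F   F   |  T
F   F   T   |  F
F   T   F   |  T
F   T   T   |  F
T   F   F   |  F
T   F   T   |  F
T   T   F   |  T
T   T   T   |  T
The formula is true on 4 of the 8 rows.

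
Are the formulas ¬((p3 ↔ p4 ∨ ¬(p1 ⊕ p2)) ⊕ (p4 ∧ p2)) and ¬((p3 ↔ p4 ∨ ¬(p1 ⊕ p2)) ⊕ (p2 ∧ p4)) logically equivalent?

p1  p2  p3  p4  |  φ  ψ
0   0   0   0   |  1  1
0   0   0   1   |  1  1
0   0   1   0   |  0  0
0   0   1   1   |  0  0
0   1   0   0   |  0  0
0   1   0   1   |  0  0
0   1   1   0   |  1  1
0   1   1   1   |  1  1
1   0   0   0   |  0  0
1   0   0   1   |  1  1
1   0   1   0   |  1  1
1   0   1   1   |  0  0
1   1   0   0   |  1  1
1   1   0   1   |  0  0
1   1   1   0   |  0  0
1   1   1   1   |  1  1
The columns for φ and ψ agree on every row, so they are logically equivalent.

equivalent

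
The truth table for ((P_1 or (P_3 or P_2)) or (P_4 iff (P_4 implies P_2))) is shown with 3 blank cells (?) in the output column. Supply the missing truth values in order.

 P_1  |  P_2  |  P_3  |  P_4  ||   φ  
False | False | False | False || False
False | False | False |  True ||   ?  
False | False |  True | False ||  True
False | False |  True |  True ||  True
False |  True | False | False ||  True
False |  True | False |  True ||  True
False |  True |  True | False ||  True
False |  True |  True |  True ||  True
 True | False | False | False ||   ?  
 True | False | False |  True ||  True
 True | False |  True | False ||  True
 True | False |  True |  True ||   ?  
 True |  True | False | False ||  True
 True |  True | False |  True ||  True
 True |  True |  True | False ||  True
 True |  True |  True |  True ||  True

Row P_1=False, P_2=False, P_3=False, P_4=True: (P_1 or (P_3 or P_2)) = False, (P_4 iff (P_4 implies P_2)) = False, so the formula = False.
Row P_1=True, P_2=False, P_3=False, P_4=False: (P_1 or (P_3 or P_2)) = True, (P_4 iff (P_4 implies P_2)) = False, so the formula = True.
Row P_1=True, P_2=False, P_3=True, P_4=True: (P_1 or (P_3 or P_2)) = True, (P_4 iff (P_4 implies P_2)) = False, so the formula = True.

False, True, True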